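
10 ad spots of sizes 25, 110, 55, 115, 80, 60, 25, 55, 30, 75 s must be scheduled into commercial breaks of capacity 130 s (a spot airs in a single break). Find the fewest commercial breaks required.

6

Total = 115 + 110 + 80 + 75 + 60 + 55 + 55 + 30 + 25 + 25 = 630 s.
Lower bound: ⌈630/130⌉ = 5 commercial breaks.
A packing using 6 commercial breaks:
  break 1: 115 = 115
  break 2: 110 = 110
  break 3: 80 + 30 = 110
  break 4: 75 + 55 = 130
  break 5: 60 + 55 = 115
  break 6: 25 + 25 = 50
No arrangement into 5 commercial breaks stays within capacity, so 6 is optimal.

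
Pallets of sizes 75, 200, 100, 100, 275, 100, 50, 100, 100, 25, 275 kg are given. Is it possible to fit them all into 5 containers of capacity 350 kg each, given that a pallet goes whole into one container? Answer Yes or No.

A valid assignment using 5 containers:
  container 1: 275 + 75 = 350
  container 2: 275 + 50 + 25 = 350
  container 3: 200 + 100 = 300
  container 4: 100 + 100 + 100 = 300
  container 5: 100 = 100
Every load is within 350 kg, so 5 containers suffice.

Yes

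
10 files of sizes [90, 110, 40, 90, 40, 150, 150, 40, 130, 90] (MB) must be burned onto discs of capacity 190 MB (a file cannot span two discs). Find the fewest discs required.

6

Total = 150 + 150 + 130 + 110 + 90 + 90 + 90 + 40 + 40 + 40 = 930 MB.
Lower bound: ⌈930/190⌉ = 5 discs.
A packing using 6 discs:
  disc 1: 150 + 40 = 190
  disc 2: 150 + 40 = 190
  disc 3: 130 + 40 = 170
  disc 4: 110 = 110
  disc 5: 90 + 90 = 180
  disc 6: 90 = 90
No arrangement into 5 discs stays within capacity, so 6 is optimal.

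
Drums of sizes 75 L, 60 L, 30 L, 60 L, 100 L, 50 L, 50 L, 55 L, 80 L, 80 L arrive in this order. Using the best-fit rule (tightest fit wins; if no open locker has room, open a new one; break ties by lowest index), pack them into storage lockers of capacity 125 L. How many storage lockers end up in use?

7

  75 → locker 1 (new)  [load 75/125]
  60 → locker 2 (new)  [load 60/125]
  30 → locker 1  [load 105/125]
  60 → locker 2  [load 120/125]
  100 → locker 3 (new)  [load 100/125]
  50 → locker 4 (new)  [load 50/125]
  50 → locker 4  [load 100/125]
  55 → locker 5 (new)  [load 55/125]
  80 → locker 6 (new)  [load 80/125]
  80 → locker 7 (new)  [load 80/125]
7 storage lockers opened.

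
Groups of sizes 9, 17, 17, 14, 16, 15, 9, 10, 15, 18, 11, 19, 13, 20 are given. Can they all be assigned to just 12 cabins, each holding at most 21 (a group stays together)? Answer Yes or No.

A valid assignment using 12 cabins:
  cabin 1: 20 = 20
  cabin 2: 19 = 19
  cabin 3: 18 = 18
  cabin 4: 17 = 17
  cabin 5: 17 = 17
  cabin 6: 16 = 16
  cabin 7: 15 = 15
  cabin 8: 15 = 15
  cabin 9: 14 = 14
  cabin 10: 13 = 13
  cabin 11: 11 + 10 = 21
  cabin 12: 9 + 9 = 18
Every load is within 21, so 12 cabins suffice.

Yes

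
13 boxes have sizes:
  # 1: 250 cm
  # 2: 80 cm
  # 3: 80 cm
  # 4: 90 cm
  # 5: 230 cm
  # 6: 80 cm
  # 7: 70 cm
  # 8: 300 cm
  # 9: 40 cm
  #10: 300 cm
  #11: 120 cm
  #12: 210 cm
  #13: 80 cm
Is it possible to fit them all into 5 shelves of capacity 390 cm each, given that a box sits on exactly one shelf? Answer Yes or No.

Total = 1930 cm; ⌈1930/390⌉ = 5.
The bound of 5 does not rule out 5, but exhaustive search shows no assignment into 5 shelves of capacity 390 cm exists — the minimum is 6.

No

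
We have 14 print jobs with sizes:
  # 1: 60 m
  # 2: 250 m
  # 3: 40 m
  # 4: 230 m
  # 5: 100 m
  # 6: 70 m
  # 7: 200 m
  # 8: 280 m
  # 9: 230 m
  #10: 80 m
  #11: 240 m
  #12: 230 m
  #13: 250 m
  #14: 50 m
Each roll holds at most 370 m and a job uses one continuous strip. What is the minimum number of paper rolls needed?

8

Total = 280 + 250 + 250 + 240 + 230 + 230 + 230 + 200 + 100 + 80 + 70 + 60 + 50 + 40 = 2310 m.
Lower bound: ⌈2310/370⌉ = 7 paper rolls.
Also, 8 print jobs each exceed 185 m, and no two of those can share a roll, so at least 8 paper rolls are needed.
A packing using 8 paper rolls:
  roll 1: 280 + 80 = 360
  roll 2: 250 + 100 = 350
  roll 3: 250 + 70 + 50 = 370
  roll 4: 240 + 60 + 40 = 340
  roll 5: 230 = 230
  roll 6: 230 = 230
  roll 7: 230 = 230
  roll 8: 200 = 200
This matches the lower bound, so 8 is optimal.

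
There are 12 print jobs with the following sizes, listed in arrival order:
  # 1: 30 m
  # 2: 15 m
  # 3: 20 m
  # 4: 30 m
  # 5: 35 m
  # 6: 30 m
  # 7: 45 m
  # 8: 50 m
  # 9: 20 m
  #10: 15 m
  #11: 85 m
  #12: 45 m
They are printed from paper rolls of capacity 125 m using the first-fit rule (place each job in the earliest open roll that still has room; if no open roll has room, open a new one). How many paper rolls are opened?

4

  30 → roll 1 (new)  [load 30/125]
  15 → roll 1  [load 45/125]
  20 → roll 1  [load 65/125]
  30 → roll 1  [load 95/125]
  35 → roll 2 (new)  [load 35/125]
  30 → roll 1  [load 125/125]
  45 → roll 2  [load 80/125]
  50 → roll 3 (new)  [load 50/125]
  20 → roll 2  [load 100/125]
  15 → roll 2  [load 115/125]
  85 → roll 4 (new)  [load 85/125]
  45 → roll 3  [load 95/125]
4 paper rolls opened.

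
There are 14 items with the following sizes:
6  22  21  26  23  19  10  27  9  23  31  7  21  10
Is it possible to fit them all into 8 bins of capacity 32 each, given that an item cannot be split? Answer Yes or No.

No

Total = 255; ⌈255/32⌉ = 8.
9 items each exceed half the capacity and cannot share a bin, forcing at least 9 bins.
At least 9 bins are required, but only 8 are allowed.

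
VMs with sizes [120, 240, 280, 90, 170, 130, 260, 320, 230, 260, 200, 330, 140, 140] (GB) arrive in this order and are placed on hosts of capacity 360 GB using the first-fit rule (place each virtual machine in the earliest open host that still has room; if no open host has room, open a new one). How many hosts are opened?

10

  120 → host 1 (new)  [load 120/360]
  240 → host 1  [load 360/360]
  280 → host 2 (new)  [load 280/360]
  90 → host 3 (new)  [load 90/360]
  170 → host 3  [load 260/360]
  130 → host 4 (new)  [load 130/360]
  260 → host 5 (new)  [load 260/360]
  320 → host 6 (new)  [load 320/360]
  230 → host 4  [load 360/360]
  260 → host 7 (new)  [load 260/360]
  200 → host 8 (new)  [load 200/360]
  330 → host 9 (new)  [load 330/360]
  140 → host 8  [load 340/360]
  140 → host 10 (new)  [load 140/360]
10 hosts opened.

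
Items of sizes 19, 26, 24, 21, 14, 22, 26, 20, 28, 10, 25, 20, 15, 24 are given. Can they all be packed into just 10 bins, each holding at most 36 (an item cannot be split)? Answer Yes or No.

No

Total = 294; ⌈294/36⌉ = 9.
11 items each exceed half the capacity and cannot share a bin, forcing at least 11 bins.
At least 11 bins are required, but only 10 are allowed.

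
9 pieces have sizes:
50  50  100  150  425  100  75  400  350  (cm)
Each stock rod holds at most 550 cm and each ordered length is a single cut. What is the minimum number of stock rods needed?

Total = 425 + 400 + 350 + 150 + 100 + 100 + 75 + 50 + 50 = 1700 cm.
Lower bound: ⌈1700/550⌉ = 4 stock rods.
A packing using 4 stock rods:
  stock rod 1: 425 + 100 = 525
  stock rod 2: 400 + 150 = 550
  stock rod 3: 350 + 100 + 75 = 525
  stock rod 4: 50 + 50 = 100
This matches the lower bound, so 4 is optimal.

4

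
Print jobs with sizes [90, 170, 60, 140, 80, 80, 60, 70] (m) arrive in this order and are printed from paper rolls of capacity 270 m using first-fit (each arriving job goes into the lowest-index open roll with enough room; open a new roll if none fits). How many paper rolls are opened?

  90 → roll 1 (new)  [load 90/270]
  170 → roll 1  [load 260/270]
  60 → roll 2 (new)  [load 60/270]
  140 → roll 2  [load 200/270]
  80 → roll 3 (new)  [load 80/270]
  80 → roll 3  [load 160/270]
  60 → roll 2  [load 260/270]
  70 → roll 3  [load 230/270]
3 paper rolls opened.

3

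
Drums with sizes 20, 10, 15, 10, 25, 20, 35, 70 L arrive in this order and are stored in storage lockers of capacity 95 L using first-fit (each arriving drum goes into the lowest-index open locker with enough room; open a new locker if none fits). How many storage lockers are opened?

3

  20 → locker 1 (new)  [load 20/95]
  10 → locker 1  [load 30/95]
  15 → locker 1  [load 45/95]
  10 → locker 1  [load 55/95]
  25 → locker 1  [load 80/95]
  20 → locker 2 (new)  [load 20/95]
  35 → locker 2  [load 55/95]
  70 → locker 3 (new)  [load 70/95]
3 storage lockers opened.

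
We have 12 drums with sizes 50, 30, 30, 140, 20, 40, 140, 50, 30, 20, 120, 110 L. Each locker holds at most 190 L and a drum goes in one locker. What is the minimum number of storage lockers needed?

Total = 140 + 140 + 120 + 110 + 50 + 50 + 40 + 30 + 30 + 30 + 20 + 20 = 780 L.
Lower bound: ⌈780/190⌉ = 5 storage lockers.
A packing using 5 storage lockers:
  locker 1: 140 + 50 = 190
  locker 2: 140 + 50 = 190
  locker 3: 120 + 40 + 30 = 190
  locker 4: 110 + 30 + 30 + 20 = 190
  locker 5: 20 = 20
This matches the lower bound, so 5 is optimal.

5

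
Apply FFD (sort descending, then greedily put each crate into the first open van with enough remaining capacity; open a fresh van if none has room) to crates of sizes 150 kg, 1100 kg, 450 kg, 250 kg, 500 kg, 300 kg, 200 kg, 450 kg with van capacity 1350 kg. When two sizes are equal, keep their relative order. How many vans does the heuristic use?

3

Sorted descending: 1100, 500, 450, 450, 300, 250, 200, 150.
  1100 → van 1 (new)  [load 1100/1350]
  500 → van 2 (new)  [load 500/1350]
  450 → van 2  [load 950/1350]
  450 → van 3 (new)  [load 450/1350]
  300 → van 2  [load 1250/1350]
  250 → van 1  [load 1350/1350]
  200 → van 3  [load 650/1350]
  150 → van 3  [load 800/1350]
3 vans opened.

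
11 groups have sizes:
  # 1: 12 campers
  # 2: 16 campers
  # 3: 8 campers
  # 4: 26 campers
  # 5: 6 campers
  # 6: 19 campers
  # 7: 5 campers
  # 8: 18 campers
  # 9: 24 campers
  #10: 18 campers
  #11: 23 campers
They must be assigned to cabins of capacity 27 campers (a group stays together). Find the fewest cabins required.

8

Total = 26 + 24 + 23 + 19 + 18 + 18 + 16 + 12 + 8 + 6 + 5 = 175 campers.
Lower bound: ⌈175/27⌉ = 7 cabins.
A packing using 8 cabins:
  cabin 1: 26 = 26
  cabin 2: 24 = 24
  cabin 3: 23 = 23
  cabin 4: 19 + 8 = 27
  cabin 5: 18 + 6 = 24
  cabin 6: 18 + 5 = 23
  cabin 7: 16 = 16
  cabin 8: 12 = 12
No arrangement into 7 cabins stays within capacity, so 8 is optimal.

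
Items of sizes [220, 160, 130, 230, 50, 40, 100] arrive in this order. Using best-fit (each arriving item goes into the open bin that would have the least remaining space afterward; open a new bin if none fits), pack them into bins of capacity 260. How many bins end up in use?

  220 → bin 1 (new)  [load 220/260]
  160 → bin 2 (new)  [load 160/260]
  130 → bin 3 (new)  [load 130/260]
  230 → bin 4 (new)  [load 230/260]
  50 → bin 2  [load 210/260]
  40 → bin 1  [load 260/260]
  100 → bin 3  [load 230/260]
4 bins opened.

4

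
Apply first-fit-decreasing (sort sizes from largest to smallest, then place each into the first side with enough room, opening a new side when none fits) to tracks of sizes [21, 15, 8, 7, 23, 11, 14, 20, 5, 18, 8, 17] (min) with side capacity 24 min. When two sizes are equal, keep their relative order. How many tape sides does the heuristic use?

Sorted descending: 23, 21, 20, 18, 17, 15, 14, 11, 8, 8, 7, 5.
  23 → side 1 (new)  [load 23/24]
  21 → side 2 (new)  [load 21/24]
  20 → side 3 (new)  [load 20/24]
  18 → side 4 (new)  [load 18/24]
  17 → side 5 (new)  [load 17/24]
  15 → side 6 (new)  [load 15/24]
  14 → side 7 (new)  [load 14/24]
  11 → side 8 (new)  [load 11/24]
  8 → side 6  [load 23/24]
  8 → side 7  [load 22/24]
  7 → side 5  [load 24/24]
  5 → side 4  [load 23/24]
8 tape sides opened.

8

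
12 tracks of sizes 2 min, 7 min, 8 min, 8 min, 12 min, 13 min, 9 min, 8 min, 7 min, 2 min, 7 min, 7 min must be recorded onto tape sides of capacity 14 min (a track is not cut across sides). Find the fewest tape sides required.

8

Total = 13 + 12 + 9 + 8 + 8 + 8 + 7 + 7 + 7 + 7 + 2 + 2 = 90 min.
Lower bound: ⌈90/14⌉ = 7 tape sides.
A packing using 8 tape sides:
  side 1: 13 = 13
  side 2: 12 + 2 = 14
  side 3: 9 + 2 = 11
  side 4: 8 = 8
  side 5: 8 = 8
  side 6: 8 = 8
  side 7: 7 + 7 = 14
  side 8: 7 + 7 = 14
No arrangement into 7 tape sides stays within capacity, so 8 is optimal.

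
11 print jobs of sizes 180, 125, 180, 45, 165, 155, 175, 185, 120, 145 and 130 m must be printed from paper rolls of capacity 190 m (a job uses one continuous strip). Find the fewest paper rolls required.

Total = 185 + 180 + 180 + 175 + 165 + 155 + 145 + 130 + 125 + 120 + 45 = 1605 m.
Lower bound: ⌈1605/190⌉ = 9 paper rolls.
Also, 10 print jobs each exceed 95 m, and no two of those can share a roll, so at least 10 paper rolls are needed.
A packing using 10 paper rolls:
  roll 1: 185 = 185
  roll 2: 180 = 180
  roll 3: 180 = 180
  roll 4: 175 = 175
  roll 5: 165 = 165
  roll 6: 155 = 155
  roll 7: 145 + 45 = 190
  roll 8: 130 = 130
  roll 9: 125 = 125
  roll 10: 120 = 120
This matches the lower bound, so 10 is optimal.

10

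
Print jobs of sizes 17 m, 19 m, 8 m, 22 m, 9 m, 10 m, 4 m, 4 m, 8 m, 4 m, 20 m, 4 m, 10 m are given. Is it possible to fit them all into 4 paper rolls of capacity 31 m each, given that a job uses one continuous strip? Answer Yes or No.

Total = 139 m; ⌈139/31⌉ = 5.
At least 5 paper rolls are required, but only 4 are allowed.

No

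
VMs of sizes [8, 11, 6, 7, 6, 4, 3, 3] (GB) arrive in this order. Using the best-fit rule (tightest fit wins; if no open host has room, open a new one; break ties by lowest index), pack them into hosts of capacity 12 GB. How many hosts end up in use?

5

  8 → host 1 (new)  [load 8/12]
  11 → host 2 (new)  [load 11/12]
  6 → host 3 (new)  [load 6/12]
  7 → host 4 (new)  [load 7/12]
  6 → host 3  [load 12/12]
  4 → host 1  [load 12/12]
  3 → host 4  [load 10/12]
  3 → host 5 (new)  [load 3/12]
5 hosts opened.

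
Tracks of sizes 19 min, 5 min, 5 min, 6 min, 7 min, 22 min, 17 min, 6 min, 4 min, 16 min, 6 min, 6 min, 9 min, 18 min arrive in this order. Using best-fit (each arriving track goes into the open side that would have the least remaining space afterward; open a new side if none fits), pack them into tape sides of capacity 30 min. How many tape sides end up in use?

  19 → side 1 (new)  [load 19/30]
  5 → side 1  [load 24/30]
  5 → side 1  [load 29/30]
  6 → side 2 (new)  [load 6/30]
  7 → side 2  [load 13/30]
  22 → side 3 (new)  [load 22/30]
  17 → side 2  [load 30/30]
  6 → side 3  [load 28/30]
  4 → side 4 (new)  [load 4/30]
  16 → side 4  [load 20/30]
  6 → side 4  [load 26/30]
  6 → side 5 (new)  [load 6/30]
  9 → side 5  [load 15/30]
  18 → side 6 (new)  [load 18/30]
6 tape sides opened.

6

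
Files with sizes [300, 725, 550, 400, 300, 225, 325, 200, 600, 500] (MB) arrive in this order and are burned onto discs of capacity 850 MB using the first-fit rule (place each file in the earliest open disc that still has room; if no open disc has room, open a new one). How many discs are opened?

6

  300 → disc 1 (new)  [load 300/850]
  725 → disc 2 (new)  [load 725/850]
  550 → disc 1  [load 850/850]
  400 → disc 3 (new)  [load 400/850]
  300 → disc 3  [load 700/850]
  225 → disc 4 (new)  [load 225/850]
  325 → disc 4  [load 550/850]
  200 → disc 4  [load 750/850]
  600 → disc 5 (new)  [load 600/850]
  500 → disc 6 (new)  [load 500/850]
6 discs opened.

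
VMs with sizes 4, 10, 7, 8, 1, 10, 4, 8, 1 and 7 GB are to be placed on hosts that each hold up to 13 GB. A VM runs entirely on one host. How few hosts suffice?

6

Total = 10 + 10 + 8 + 8 + 7 + 7 + 4 + 4 + 1 + 1 = 60 GB.
Lower bound: ⌈60/13⌉ = 5 hosts.
Also, 6 VMs each exceed 13/2 GB, and no two of those can share a host, so at least 6 hosts are needed.
A packing using 6 hosts:
  host 1: 10 + 1 + 1 = 12
  host 2: 10 = 10
  host 3: 8 + 4 = 12
  host 4: 8 + 4 = 12
  host 5: 7 = 7
  host 6: 7 = 7
This matches the lower bound, so 6 is optimal.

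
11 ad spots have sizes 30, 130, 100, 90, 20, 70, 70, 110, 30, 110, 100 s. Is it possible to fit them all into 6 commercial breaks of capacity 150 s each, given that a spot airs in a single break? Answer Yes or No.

Total = 860 s; ⌈860/150⌉ = 6.
The bound of 6 does not rule out 6, but exhaustive search shows no assignment into 6 commercial breaks of capacity 150 s exists — the minimum is 7.

No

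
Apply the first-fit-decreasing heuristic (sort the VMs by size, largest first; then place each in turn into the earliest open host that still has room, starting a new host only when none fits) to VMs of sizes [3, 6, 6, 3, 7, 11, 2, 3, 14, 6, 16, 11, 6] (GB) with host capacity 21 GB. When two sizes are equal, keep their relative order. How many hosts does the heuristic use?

Sorted descending: 16, 14, 11, 11, 7, 6, 6, 6, 6, 3, 3, 3, 2.
  16 → host 1 (new)  [load 16/21]
  14 → host 2 (new)  [load 14/21]
  11 → host 3 (new)  [load 11/21]
  11 → host 4 (new)  [load 11/21]
  7 → host 2  [load 21/21]
  6 → host 3  [load 17/21]
  6 → host 4  [load 17/21]
  6 → host 5 (new)  [load 6/21]
  6 → host 5  [load 12/21]
  3 → host 1  [load 19/21]
  3 → host 3  [load 20/21]
  3 → host 4  [load 20/21]
  2 → host 1  [load 21/21]
5 hosts opened.

5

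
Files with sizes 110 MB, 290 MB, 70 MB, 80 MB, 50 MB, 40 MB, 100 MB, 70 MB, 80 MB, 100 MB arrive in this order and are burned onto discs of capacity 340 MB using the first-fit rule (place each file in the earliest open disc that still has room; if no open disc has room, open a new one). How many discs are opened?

4

  110 → disc 1 (new)  [load 110/340]
  290 → disc 2 (new)  [load 290/340]
  70 → disc 1  [load 180/340]
  80 → disc 1  [load 260/340]
  50 → disc 1  [load 310/340]
  40 → disc 2  [load 330/340]
  100 → disc 3 (new)  [load 100/340]
  70 → disc 3  [load 170/340]
  80 → disc 3  [load 250/340]
  100 → disc 4 (new)  [load 100/340]
4 discs opened.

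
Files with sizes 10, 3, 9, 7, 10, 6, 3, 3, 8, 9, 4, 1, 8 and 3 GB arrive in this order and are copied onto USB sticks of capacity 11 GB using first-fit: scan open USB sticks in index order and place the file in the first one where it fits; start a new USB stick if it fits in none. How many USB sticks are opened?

  10 → USB stick 1 (new)  [load 10/11]
  3 → USB stick 2 (new)  [load 3/11]
  9 → USB stick 3 (new)  [load 9/11]
  7 → USB stick 2  [load 10/11]
  10 → USB stick 4 (new)  [load 10/11]
  6 → USB stick 5 (new)  [load 6/11]
  3 → USB stick 5  [load 9/11]
  3 → USB stick 6 (new)  [load 3/11]
  8 → USB stick 6  [load 11/11]
  9 → USB stick 7 (new)  [load 9/11]
  4 → USB stick 8 (new)  [load 4/11]
  1 → USB stick 1  [load 11/11]
  8 → USB stick 9 (new)  [load 8/11]
  3 → USB stick 8  [load 7/11]
9 USB sticks opened.

9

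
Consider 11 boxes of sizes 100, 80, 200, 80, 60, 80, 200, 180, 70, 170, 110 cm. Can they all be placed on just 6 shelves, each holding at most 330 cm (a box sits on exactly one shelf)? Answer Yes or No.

A valid assignment using 5 shelves:
  shelf 1: 200 + 110 = 310
  shelf 2: 200 + 100 = 300
  shelf 3: 180 + 80 + 70 = 330
  shelf 4: 170 + 80 + 80 = 330
  shelf 5: 60 = 60
That uses only 5 ≤ 6, so 6 shelves are enough.

Yes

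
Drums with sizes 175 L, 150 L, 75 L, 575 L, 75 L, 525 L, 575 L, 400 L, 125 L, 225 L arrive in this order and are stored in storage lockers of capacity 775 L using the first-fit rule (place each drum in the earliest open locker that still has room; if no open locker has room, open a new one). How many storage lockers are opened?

  175 → locker 1 (new)  [load 175/775]
  150 → locker 1  [load 325/775]
  75 → locker 1  [load 400/775]
  575 → locker 2 (new)  [load 575/775]
  75 → locker 1  [load 475/775]
  525 → locker 3 (new)  [load 525/775]
  575 → locker 4 (new)  [load 575/775]
  400 → locker 5 (new)  [load 400/775]
  125 → locker 1  [load 600/775]
  225 → locker 3  [load 750/775]
5 storage lockers opened.

5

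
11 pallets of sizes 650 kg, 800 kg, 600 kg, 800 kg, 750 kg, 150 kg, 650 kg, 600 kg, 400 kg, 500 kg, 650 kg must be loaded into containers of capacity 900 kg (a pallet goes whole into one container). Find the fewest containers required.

9

Total = 800 + 800 + 750 + 650 + 650 + 650 + 600 + 600 + 500 + 400 + 150 = 6550 kg.
Lower bound: ⌈6550/900⌉ = 8 containers.
Also, 9 pallets each exceed 450 kg, and no two of those can share a container, so at least 9 containers are needed.
A packing using 9 containers:
  container 1: 800 = 800
  container 2: 800 = 800
  container 3: 750 + 150 = 900
  container 4: 650 = 650
  container 5: 650 = 650
  container 6: 650 = 650
  container 7: 600 = 600
  container 8: 600 = 600
  container 9: 500 + 400 = 900
This matches the lower bound, so 9 is optimal.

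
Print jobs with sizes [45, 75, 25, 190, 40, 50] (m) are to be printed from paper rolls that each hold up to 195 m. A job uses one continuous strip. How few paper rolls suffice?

3

Total = 190 + 75 + 50 + 45 + 40 + 25 = 425 m.
Lower bound: ⌈425/195⌉ = 3 paper rolls.
A packing using 3 paper rolls:
  roll 1: 190 = 190
  roll 2: 75 + 50 + 45 + 25 = 195
  roll 3: 40 = 40
This matches the lower bound, so 3 is optimal.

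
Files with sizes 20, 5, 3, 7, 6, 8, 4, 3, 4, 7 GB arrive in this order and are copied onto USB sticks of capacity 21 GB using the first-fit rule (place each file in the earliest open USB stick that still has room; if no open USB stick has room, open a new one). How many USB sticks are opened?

4

  20 → USB stick 1 (new)  [load 20/21]
  5 → USB stick 2 (new)  [load 5/21]
  3 → USB stick 2  [load 8/21]
  7 → USB stick 2  [load 15/21]
  6 → USB stick 2  [load 21/21]
  8 → USB stick 3 (new)  [load 8/21]
  4 → USB stick 3  [load 12/21]
  3 → USB stick 3  [load 15/21]
  4 → USB stick 3  [load 19/21]
  7 → USB stick 4 (new)  [load 7/21]
4 USB sticks opened.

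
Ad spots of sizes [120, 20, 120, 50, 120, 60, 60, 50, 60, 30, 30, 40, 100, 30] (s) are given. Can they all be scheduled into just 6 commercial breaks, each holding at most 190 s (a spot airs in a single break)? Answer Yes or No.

A valid assignment using 5 commercial breaks:
  break 1: 120 + 60 = 180
  break 2: 120 + 60 = 180
  break 3: 120 + 60 = 180
  break 4: 100 + 50 + 40 = 190
  break 5: 50 + 30 + 30 + 30 + 20 = 160
That uses only 5 ≤ 6, so 6 commercial breaks are enough.

Yes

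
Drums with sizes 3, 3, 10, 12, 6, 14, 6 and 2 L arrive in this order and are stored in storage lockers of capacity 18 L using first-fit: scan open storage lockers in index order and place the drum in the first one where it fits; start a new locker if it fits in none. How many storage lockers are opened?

  3 → locker 1 (new)  [load 3/18]
  3 → locker 1  [load 6/18]
  10 → locker 1  [load 16/18]
  12 → locker 2 (new)  [load 12/18]
  6 → locker 2  [load 18/18]
  14 → locker 3 (new)  [load 14/18]
  6 → locker 4 (new)  [load 6/18]
  2 → locker 1  [load 18/18]
4 storage lockers opened.

4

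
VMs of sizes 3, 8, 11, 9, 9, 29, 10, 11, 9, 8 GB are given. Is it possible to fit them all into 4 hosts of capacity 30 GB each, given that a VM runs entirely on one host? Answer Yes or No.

A valid assignment using 4 hosts:
  host 1: 29 = 29
  host 2: 11 + 11 + 8 = 30
  host 3: 10 + 9 + 9 = 28
  host 4: 9 + 8 + 3 = 20
Every load is within 30 GB, so 4 hosts suffice.

Yes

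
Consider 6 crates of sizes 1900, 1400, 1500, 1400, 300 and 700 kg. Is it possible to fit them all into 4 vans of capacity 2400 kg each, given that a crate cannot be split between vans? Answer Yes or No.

A valid assignment using 4 vans:
  van 1: 1900 + 300 = 2200
  van 2: 1500 + 700 = 2200
  van 3: 1400 = 1400
  van 4: 1400 = 1400
Every load is within 2400 kg, so 4 vans suffice.

Yes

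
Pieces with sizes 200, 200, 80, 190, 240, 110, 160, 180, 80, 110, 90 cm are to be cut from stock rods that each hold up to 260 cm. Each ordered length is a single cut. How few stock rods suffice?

Total = 240 + 200 + 200 + 190 + 180 + 160 + 110 + 110 + 90 + 80 + 80 = 1640 cm.
Lower bound: ⌈1640/260⌉ = 7 stock rods.
A packing using 8 stock rods:
  stock rod 1: 240 = 240
  stock rod 2: 200 = 200
  stock rod 3: 200 = 200
  stock rod 4: 190 = 190
  stock rod 5: 180 + 80 = 260
  stock rod 6: 160 + 90 = 250
  stock rod 7: 110 + 110 = 220
  stock rod 8: 80 = 80
No arrangement into 7 stock rods stays within capacity, so 8 is optimal.

8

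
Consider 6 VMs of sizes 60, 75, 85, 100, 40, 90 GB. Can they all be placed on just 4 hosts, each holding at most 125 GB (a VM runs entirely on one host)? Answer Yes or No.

Total = 450 GB; ⌈450/125⌉ = 4.
The bound of 4 does not rule out 4, but exhaustive search shows no assignment into 4 hosts of capacity 125 GB exists — the minimum is 5.

No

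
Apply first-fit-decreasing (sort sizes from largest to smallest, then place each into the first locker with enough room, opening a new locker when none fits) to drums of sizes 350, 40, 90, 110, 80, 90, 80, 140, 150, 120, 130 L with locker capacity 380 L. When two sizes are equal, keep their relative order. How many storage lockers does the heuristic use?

Sorted descending: 350, 150, 140, 130, 120, 110, 90, 90, 80, 80, 40.
  350 → locker 1 (new)  [load 350/380]
  150 → locker 2 (new)  [load 150/380]
  140 → locker 2  [load 290/380]
  130 → locker 3 (new)  [load 130/380]
  120 → locker 3  [load 250/380]
  110 → locker 3  [load 360/380]
  90 → locker 2  [load 380/380]
  90 → locker 4 (new)  [load 90/380]
  80 → locker 4  [load 170/380]
  80 → locker 4  [load 250/380]
  40 → locker 4  [load 290/380]
4 storage lockers opened.

4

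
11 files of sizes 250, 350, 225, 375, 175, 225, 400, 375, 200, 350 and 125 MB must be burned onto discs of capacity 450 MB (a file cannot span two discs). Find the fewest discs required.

Total = 400 + 375 + 375 + 350 + 350 + 250 + 225 + 225 + 200 + 175 + 125 = 3050 MB.
Lower bound: ⌈3050/450⌉ = 7 discs.
A packing using 8 discs:
  disc 1: 400 = 400
  disc 2: 375 = 375
  disc 3: 375 = 375
  disc 4: 350 = 350
  disc 5: 350 = 350
  disc 6: 250 + 200 = 450
  disc 7: 225 + 225 = 450
  disc 8: 175 + 125 = 300
No arrangement into 7 discs stays within capacity, so 8 is optimal.

8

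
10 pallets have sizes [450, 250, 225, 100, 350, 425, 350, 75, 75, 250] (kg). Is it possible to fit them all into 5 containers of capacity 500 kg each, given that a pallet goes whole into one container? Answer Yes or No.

No

Total = 2550 kg; ⌈2550/500⌉ = 6.
At least 6 containers are required, but only 5 are allowed.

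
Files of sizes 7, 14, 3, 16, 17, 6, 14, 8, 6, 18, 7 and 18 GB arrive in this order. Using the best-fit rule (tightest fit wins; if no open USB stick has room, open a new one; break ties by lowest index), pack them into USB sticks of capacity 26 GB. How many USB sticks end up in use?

6

  7 → USB stick 1 (new)  [load 7/26]
  14 → USB stick 1  [load 21/26]
  3 → USB stick 1  [load 24/26]
  16 → USB stick 2 (new)  [load 16/26]
  17 → USB stick 3 (new)  [load 17/26]
  6 → USB stick 3  [load 23/26]
  14 → USB stick 4 (new)  [load 14/26]
  8 → USB stick 2  [load 24/26]
  6 → USB stick 4  [load 20/26]
  18 → USB stick 5 (new)  [load 18/26]
  7 → USB stick 5  [load 25/26]
  18 → USB stick 6 (new)  [load 18/26]
6 USB sticks opened.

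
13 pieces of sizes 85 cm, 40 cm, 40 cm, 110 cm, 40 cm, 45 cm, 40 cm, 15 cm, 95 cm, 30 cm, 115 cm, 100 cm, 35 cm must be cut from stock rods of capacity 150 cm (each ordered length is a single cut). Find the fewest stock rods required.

Total = 115 + 110 + 100 + 95 + 85 + 45 + 40 + 40 + 40 + 40 + 35 + 30 + 15 = 790 cm.
Lower bound: ⌈790/150⌉ = 6 stock rods.
A packing using 6 stock rods:
  stock rod 1: 115 + 35 = 150
  stock rod 2: 110 + 40 = 150
  stock rod 3: 100 + 45 = 145
  stock rod 4: 95 + 40 + 15 = 150
  stock rod 5: 85 + 40 = 125
  stock rod 6: 40 + 30 = 70
This matches the lower bound, so 6 is optimal.

6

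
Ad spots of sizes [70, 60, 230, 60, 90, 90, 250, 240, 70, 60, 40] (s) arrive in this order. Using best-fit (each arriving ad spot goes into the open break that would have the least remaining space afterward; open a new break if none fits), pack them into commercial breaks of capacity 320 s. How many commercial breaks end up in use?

  70 → break 1 (new)  [load 70/320]
  60 → break 1  [load 130/320]
  230 → break 2 (new)  [load 230/320]
  60 → break 2  [load 290/320]
  90 → break 1  [load 220/320]
  90 → break 1  [load 310/320]
  250 → break 3 (new)  [load 250/320]
  240 → break 4 (new)  [load 240/320]
  70 → break 3  [load 320/320]
  60 → break 4  [load 300/320]
  40 → break 5 (new)  [load 40/320]
5 commercial breaks opened.

5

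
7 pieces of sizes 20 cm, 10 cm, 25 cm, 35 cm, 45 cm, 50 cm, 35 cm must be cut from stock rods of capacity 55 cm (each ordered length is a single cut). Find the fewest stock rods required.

5

Total = 50 + 45 + 35 + 35 + 25 + 20 + 10 = 220 cm.
Lower bound: ⌈220/55⌉ = 4 stock rods.
A packing using 5 stock rods:
  stock rod 1: 50 = 50
  stock rod 2: 45 + 10 = 55
  stock rod 3: 35 + 20 = 55
  stock rod 4: 35 = 35
  stock rod 5: 25 = 25
No arrangement into 4 stock rods stays within capacity, so 5 is optimal.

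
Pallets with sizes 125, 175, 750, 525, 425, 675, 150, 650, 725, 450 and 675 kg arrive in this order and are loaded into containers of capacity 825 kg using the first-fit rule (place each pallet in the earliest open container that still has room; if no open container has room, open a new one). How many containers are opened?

8

  125 → container 1 (new)  [load 125/825]
  175 → container 1  [load 300/825]
  750 → container 2 (new)  [load 750/825]
  525 → container 1  [load 825/825]
  425 → container 3 (new)  [load 425/825]
  675 → container 4 (new)  [load 675/825]
  150 → container 3  [load 575/825]
  650 → container 5 (new)  [load 650/825]
  725 → container 6 (new)  [load 725/825]
  450 → container 7 (new)  [load 450/825]
  675 → container 8 (new)  [load 675/825]
8 containers opened.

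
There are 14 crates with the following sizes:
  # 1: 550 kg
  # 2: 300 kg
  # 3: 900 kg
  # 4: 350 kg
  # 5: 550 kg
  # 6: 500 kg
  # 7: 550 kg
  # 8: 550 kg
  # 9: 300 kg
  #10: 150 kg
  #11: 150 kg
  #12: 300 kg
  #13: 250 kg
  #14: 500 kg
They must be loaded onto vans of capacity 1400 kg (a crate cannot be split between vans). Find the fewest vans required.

Total = 900 + 550 + 550 + 550 + 550 + 500 + 500 + 350 + 300 + 300 + 300 + 250 + 150 + 150 = 5900 kg.
Lower bound: ⌈5900/1400⌉ = 5 vans.
A packing using 5 vans:
  van 1: 900 + 500 = 1400
  van 2: 550 + 550 + 300 = 1400
  van 3: 550 + 550 + 300 = 1400
  van 4: 500 + 350 + 300 + 250 = 1400
  van 5: 150 + 150 = 300
This matches the lower bound, so 5 is optimal.

5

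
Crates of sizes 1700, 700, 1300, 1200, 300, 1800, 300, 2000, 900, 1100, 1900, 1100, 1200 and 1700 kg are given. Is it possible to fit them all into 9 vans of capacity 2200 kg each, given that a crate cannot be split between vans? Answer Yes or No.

A valid assignment using 9 vans:
  van 1: 2000 = 2000
  van 2: 1900 + 300 = 2200
  van 3: 1800 + 300 = 2100
  van 4: 1700 = 1700
  van 5: 1700 = 1700
  van 6: 1300 + 900 = 2200
  van 7: 1200 + 700 = 1900
  van 8: 1200 = 1200
  van 9: 1100 + 1100 = 2200
Every load is within 2200 kg, so 9 vans suffice.

Yes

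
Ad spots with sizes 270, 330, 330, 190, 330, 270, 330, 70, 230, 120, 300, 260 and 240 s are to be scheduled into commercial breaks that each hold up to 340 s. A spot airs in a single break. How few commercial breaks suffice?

Total = 330 + 330 + 330 + 330 + 300 + 270 + 270 + 260 + 240 + 230 + 190 + 120 + 70 = 3270 s.
Lower bound: ⌈3270/340⌉ = 10 commercial breaks.
Also, 11 ad spots each exceed 170 s, and no two of those can share a break, so at least 11 commercial breaks are needed.
A packing using 11 commercial breaks:
  break 1: 330 = 330
  break 2: 330 = 330
  break 3: 330 = 330
  break 4: 330 = 330
  break 5: 300 = 300
  break 6: 270 + 70 = 340
  break 7: 270 = 270
  break 8: 260 = 260
  break 9: 240 = 240
  break 10: 230 = 230
  break 11: 190 + 120 = 310
This matches the lower bound, so 11 is optimal.

11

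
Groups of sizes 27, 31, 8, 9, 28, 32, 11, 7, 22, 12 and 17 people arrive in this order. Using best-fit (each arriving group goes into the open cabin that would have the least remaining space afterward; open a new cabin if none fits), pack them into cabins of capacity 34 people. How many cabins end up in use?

  27 → cabin 1 (new)  [load 27/34]
  31 → cabin 2 (new)  [load 31/34]
  8 → cabin 3 (new)  [load 8/34]
  9 → cabin 3  [load 17/34]
  28 → cabin 4 (new)  [load 28/34]
  32 → cabin 5 (new)  [load 32/34]
  11 → cabin 3  [load 28/34]
  7 → cabin 1  [load 34/34]
  22 → cabin 6 (new)  [load 22/34]
  12 → cabin 6  [load 34/34]
  17 → cabin 7 (new)  [load 17/34]
7 cabins opened.

7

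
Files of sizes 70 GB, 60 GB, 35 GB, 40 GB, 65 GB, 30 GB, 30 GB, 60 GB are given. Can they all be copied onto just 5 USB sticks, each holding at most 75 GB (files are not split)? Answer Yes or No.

No

Total = 390 GB; ⌈390/75⌉ = 6.
At least 6 USB sticks are required, but only 5 are allowed.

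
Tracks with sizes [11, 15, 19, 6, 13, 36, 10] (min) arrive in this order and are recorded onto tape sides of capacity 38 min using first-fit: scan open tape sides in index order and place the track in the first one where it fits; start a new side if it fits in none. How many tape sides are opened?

4

  11 → side 1 (new)  [load 11/38]
  15 → side 1  [load 26/38]
  19 → side 2 (new)  [load 19/38]
  6 → side 1  [load 32/38]
  13 → side 2  [load 32/38]
  36 → side 3 (new)  [load 36/38]
  10 → side 4 (new)  [load 10/38]
4 tape sides opened.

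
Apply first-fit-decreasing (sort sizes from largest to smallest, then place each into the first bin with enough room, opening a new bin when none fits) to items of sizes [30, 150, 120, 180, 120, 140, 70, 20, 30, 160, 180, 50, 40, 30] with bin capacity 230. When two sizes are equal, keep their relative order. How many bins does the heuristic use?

7

Sorted descending: 180, 180, 160, 150, 140, 120, 120, 70, 50, 40, 30, 30, 30, 20.
  180 → bin 1 (new)  [load 180/230]
  180 → bin 2 (new)  [load 180/230]
  160 → bin 3 (new)  [load 160/230]
  150 → bin 4 (new)  [load 150/230]
  140 → bin 5 (new)  [load 140/230]
  120 → bin 6 (new)  [load 120/230]
  120 → bin 7 (new)  [load 120/230]
  70 → bin 3  [load 230/230]
  50 → bin 1  [load 230/230]
  40 → bin 2  [load 220/230]
  30 → bin 4  [load 180/230]
  30 → bin 4  [load 210/230]
  30 → bin 5  [load 170/230]
  20 → bin 4  [load 230/230]
7 bins opened.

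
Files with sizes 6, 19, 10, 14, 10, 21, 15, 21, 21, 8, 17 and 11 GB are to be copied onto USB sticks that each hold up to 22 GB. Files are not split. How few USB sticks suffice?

Total = 21 + 21 + 21 + 19 + 17 + 15 + 14 + 11 + 10 + 10 + 8 + 6 = 173 GB.
Lower bound: ⌈173/22⌉ = 8 USB sticks.
A packing using 9 USB sticks:
  USB stick 1: 21 = 21
  USB stick 2: 21 = 21
  USB stick 3: 21 = 21
  USB stick 4: 19 = 19
  USB stick 5: 17 = 17
  USB stick 6: 15 + 6 = 21
  USB stick 7: 14 + 8 = 22
  USB stick 8: 11 + 10 = 21
  USB stick 9: 10 = 10
No arrangement into 8 USB sticks stays within capacity, so 9 is optimal.

9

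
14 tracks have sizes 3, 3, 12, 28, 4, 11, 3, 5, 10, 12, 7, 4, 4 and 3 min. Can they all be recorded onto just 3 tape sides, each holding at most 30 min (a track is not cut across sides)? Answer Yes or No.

No

Total = 109 min; ⌈109/30⌉ = 4.
At least 4 tape sides are required, but only 3 are allowed.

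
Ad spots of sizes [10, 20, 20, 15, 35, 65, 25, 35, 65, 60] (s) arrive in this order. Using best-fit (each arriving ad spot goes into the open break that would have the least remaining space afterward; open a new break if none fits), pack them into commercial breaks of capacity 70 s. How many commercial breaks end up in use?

6

  10 → break 1 (new)  [load 10/70]
  20 → break 1  [load 30/70]
  20 → break 1  [load 50/70]
  15 → break 1  [load 65/70]
  35 → break 2 (new)  [load 35/70]
  65 → break 3 (new)  [load 65/70]
  25 → break 2  [load 60/70]
  35 → break 4 (new)  [load 35/70]
  65 → break 5 (new)  [load 65/70]
  60 → break 6 (new)  [load 60/70]
6 commercial breaks opened.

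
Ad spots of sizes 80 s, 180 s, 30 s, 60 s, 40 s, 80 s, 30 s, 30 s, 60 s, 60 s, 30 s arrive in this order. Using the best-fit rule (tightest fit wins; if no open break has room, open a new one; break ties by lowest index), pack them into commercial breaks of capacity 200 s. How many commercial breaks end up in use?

4

  80 → break 1 (new)  [load 80/200]
  180 → break 2 (new)  [load 180/200]
  30 → break 1  [load 110/200]
  60 → break 1  [load 170/200]
  40 → break 3 (new)  [load 40/200]
  80 → break 3  [load 120/200]
  30 → break 1  [load 200/200]
  30 → break 3  [load 150/200]
  60 → break 4 (new)  [load 60/200]
  60 → break 4  [load 120/200]
  30 → break 3  [load 180/200]
4 commercial breaks opened.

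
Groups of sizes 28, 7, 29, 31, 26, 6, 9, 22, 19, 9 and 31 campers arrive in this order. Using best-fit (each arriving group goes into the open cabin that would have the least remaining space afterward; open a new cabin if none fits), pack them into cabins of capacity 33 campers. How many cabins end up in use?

8

  28 → cabin 1 (new)  [load 28/33]
  7 → cabin 2 (new)  [load 7/33]
  29 → cabin 3 (new)  [load 29/33]
  31 → cabin 4 (new)  [load 31/33]
  26 → cabin 2  [load 33/33]
  6 → cabin 5 (new)  [load 6/33]
  9 → cabin 5  [load 15/33]
  22 → cabin 6 (new)  [load 22/33]
  19 → cabin 7 (new)  [load 19/33]
  9 → cabin 6  [load 31/33]
  31 → cabin 8 (new)  [load 31/33]
8 cabins opened.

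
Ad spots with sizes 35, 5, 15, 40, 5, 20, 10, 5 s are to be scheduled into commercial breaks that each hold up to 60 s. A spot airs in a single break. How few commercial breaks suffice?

Total = 40 + 35 + 20 + 15 + 10 + 5 + 5 + 5 = 135 s.
Lower bound: ⌈135/60⌉ = 3 commercial breaks.
A packing using 3 commercial breaks:
  break 1: 40 + 20 = 60
  break 2: 35 + 15 + 10 = 60
  break 3: 5 + 5 + 5 = 15
This matches the lower bound, so 3 is optimal.

3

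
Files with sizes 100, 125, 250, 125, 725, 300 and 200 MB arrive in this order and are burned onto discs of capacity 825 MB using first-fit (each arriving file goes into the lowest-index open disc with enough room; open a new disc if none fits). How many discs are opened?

3

  100 → disc 1 (new)  [load 100/825]
  125 → disc 1  [load 225/825]
  250 → disc 1  [load 475/825]
  125 → disc 1  [load 600/825]
  725 → disc 2 (new)  [load 725/825]
  300 → disc 3 (new)  [load 300/825]
  200 → disc 1  [load 800/825]
3 discs opened.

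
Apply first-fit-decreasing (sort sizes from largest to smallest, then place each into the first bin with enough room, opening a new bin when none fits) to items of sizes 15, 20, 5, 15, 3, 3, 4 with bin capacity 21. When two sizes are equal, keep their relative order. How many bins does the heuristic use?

Sorted descending: 20, 15, 15, 5, 4, 3, 3.
  20 → bin 1 (new)  [load 20/21]
  15 → bin 2 (new)  [load 15/21]
  15 → bin 3 (new)  [load 15/21]
  5 → bin 2  [load 20/21]
  4 → bin 3  [load 19/21]
  3 → bin 4 (new)  [load 3/21]
  3 → bin 4  [load 6/21]
4 bins opened.

4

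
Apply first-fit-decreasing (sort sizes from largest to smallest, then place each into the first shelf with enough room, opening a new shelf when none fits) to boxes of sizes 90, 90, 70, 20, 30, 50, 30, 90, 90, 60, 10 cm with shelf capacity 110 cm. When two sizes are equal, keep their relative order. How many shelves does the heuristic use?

7

Sorted descending: 90, 90, 90, 90, 70, 60, 50, 30, 30, 20, 10.
  90 → shelf 1 (new)  [load 90/110]
  90 → shelf 2 (new)  [load 90/110]
  90 → shelf 3 (new)  [load 90/110]
  90 → shelf 4 (new)  [load 90/110]
  70 → shelf 5 (new)  [load 70/110]
  60 → shelf 6 (new)  [load 60/110]
  50 → shelf 6  [load 110/110]
  30 → shelf 5  [load 100/110]
  30 → shelf 7 (new)  [load 30/110]
  20 → shelf 1  [load 110/110]
  10 → shelf 2  [load 100/110]
7 shelves opened.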